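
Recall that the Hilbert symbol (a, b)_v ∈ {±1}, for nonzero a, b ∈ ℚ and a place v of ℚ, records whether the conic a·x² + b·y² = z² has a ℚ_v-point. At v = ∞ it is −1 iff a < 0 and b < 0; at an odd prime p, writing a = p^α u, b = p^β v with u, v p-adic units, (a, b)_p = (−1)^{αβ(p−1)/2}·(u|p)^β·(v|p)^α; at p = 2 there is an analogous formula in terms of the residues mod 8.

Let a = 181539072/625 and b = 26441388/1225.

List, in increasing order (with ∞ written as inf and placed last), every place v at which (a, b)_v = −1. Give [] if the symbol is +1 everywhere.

[11, 19, 29, 31]

(a, b) ≡ (78793, 734483) mod (ℚ^×)²; places V = {2, 3, 5, 7, 11, 13, 19, 29, 31, 43, ∞}.
(a,b)_2: α=8, β=2; u≡1, v≡3 (mod 8); ε(u)ε(v)=0·1, αω(v)=8·1, βω(u)=2·0; sum ≡ 0  ⇒  +1.
(a,b)_11: α=1, u≡6; β=0, v≡7 (mod 11); (6|11)=-1, (7|11)=-1; sign (−1)^0·-1^0·-1^1 = -1.
(a,b)_7: α=0, u≡4; β=-2, v≡2 (mod 7); (4|7)=+1, (2|7)=+1; sign (−1)^0·+1^-2·+1^0 = +1.
(a,b)_31: α=0, u≡13; β=1, v≡28 (mod 31); (13|31)=-1, (28|31)=+1; sign (−1)^0·-1^1·+1^0 = -1.
(a,b)_29: α=1, u≡9; β=1, v≡10 (mod 29); (9|29)=+1, (10|29)=-1; sign (−1)^0·+1^1·-1^1 = -1.
(a,b)_43: α=0, u≡11; β=1, v≡11 (mod 43); (11|43)=+1, (11|43)=+1; sign (−1)^0·+1^1·+1^0 = +1.
(a,b)_19: α=1, u≡16; β=1, v≡6 (mod 19); (16|19)=+1, (6|19)=+1; sign (−1)^1·+1^1·+1^1 = -1.
(a,b)_∞: sgn(78793)=+, sgn(734483)=+, so +1.
(a,b)_3: α=2, u≡1; β=2, v≡2 (mod 3); (1|3)=+1, (2|3)=-1; sign (−1)^0·+1^2·-1^2 = +1.
(a,b)_5: α=-4, u≡2; β=-2, v≡2 (mod 5); (2|5)=-1, (2|5)=-1; sign (−1)^0·-1^-2·-1^-4 = +1.
(a,b)_13: α=1, u≡9; β=0, v≡4 (mod 13); (9|13)=+1, (4|13)=+1; sign (−1)^0·+1^0·+1^1 = +1.
Ram(78793, 734483) = {11, 19, 29, 31}; no ℚ_11-point on the conic.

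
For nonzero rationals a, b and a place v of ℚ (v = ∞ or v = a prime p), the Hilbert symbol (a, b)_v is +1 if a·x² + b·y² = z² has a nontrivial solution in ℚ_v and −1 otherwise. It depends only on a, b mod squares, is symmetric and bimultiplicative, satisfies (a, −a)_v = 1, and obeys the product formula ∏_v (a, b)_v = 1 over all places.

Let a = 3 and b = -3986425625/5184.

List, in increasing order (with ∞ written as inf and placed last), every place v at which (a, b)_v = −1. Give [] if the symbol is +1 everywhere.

[2, 17, 19, 31]

Mod squares: a ≡ 3, b ≡ -130169. Check v ∈ {∞, 2, 3, 5, 7, 13, 17, 19, 31}.
v=7: a=7^0·(≡3), b=7^2·(≡5) mod 7; (3|7)=-1, (5|7)=-1; (−1)^{0·2·3}·(-1)^2·(-1)^0 = +1.
v=31: a=31^0·(≡3), b=31^1·(≡6) mod 31; (3|31)=-1, (6|31)=-1; (−1)^{0·1·15}·(-1)^1·(-1)^0 = -1.
v=2: v_2(a)=0, v_2(b)=-6; units ≡ 3, 7 (mod 8); ε·ε+αω+βω = 1·1+0·0+-6·1 ≡ 1  ⇒  (a,b)_2 = -1.
v=17: a=17^0·(≡3), b=17^1·(≡5) mod 17; (3|17)=-1, (5|17)=-1; (−1)^{0·1·8}·(-1)^1·(-1)^0 = -1.
v=3: a=3^1·(≡1), b=3^-4·(≡1) mod 3; (1|3)=+1, (1|3)=+1; (−1)^{1·-4·1}·(+1)^-4·(+1)^1 = +1.
v=5: a=5^0·(≡3), b=5^4·(≡1) mod 5; (3|5)=-1, (1|5)=+1; (−1)^{0·4·2}·(-1)^4·(+1)^0 = +1.
v=19: a=19^0·(≡3), b=19^1·(≡8) mod 19; (3|19)=-1, (8|19)=-1; (−1)^{0·1·9}·(-1)^1·(-1)^0 = -1.
v=13: a=13^0·(≡3), b=13^1·(≡10) mod 13; (3|13)=+1, (10|13)=+1; (−1)^{0·1·6}·(+1)^1·(+1)^0 = +1.
v=∞: 3 > 0 and -130169 < 0  ⇒  (a,b)_∞ = +1.
Ram(3, -130169) = {2, 17, 19, 31}; no ℚ_2-point on the conic.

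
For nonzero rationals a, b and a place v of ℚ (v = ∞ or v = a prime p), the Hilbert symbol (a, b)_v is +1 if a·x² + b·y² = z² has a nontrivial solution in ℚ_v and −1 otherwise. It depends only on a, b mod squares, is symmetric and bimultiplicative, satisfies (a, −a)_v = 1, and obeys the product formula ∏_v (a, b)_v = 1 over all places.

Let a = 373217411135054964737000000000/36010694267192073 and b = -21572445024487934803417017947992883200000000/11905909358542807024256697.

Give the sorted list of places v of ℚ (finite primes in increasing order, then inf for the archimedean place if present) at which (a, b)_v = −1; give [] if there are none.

(a, b) ≡ (9690, -420546) mod (ℚ^×)²; places V = {2, 3, 5, 7, 11, 13, 17, 19, 23, 29, 31, ∞}.
(a,b)_3: α=-1, u≡2; β=-3, v≡2 (mod 3); (2|3)=-1, (2|3)=-1; sign (−1)^1·-1^-3·-1^-1 = -1.
(a,b)_11: α=-4, u≡7; β=-6, v≡8 (mod 11); (7|11)=-1, (8|11)=-1; sign (−1)^0·-1^-6·-1^-4 = +1.
(a,b)_2: α=9, β=29; u≡5, v≡7 (mod 8); ε(u)ε(v)=0·1, αω(v)=9·0, βω(u)=29·1; sum ≡ 1  ⇒  -1.
(a,b)_13: α=-2, u≡5; β=-2, v≡10 (mod 13); (5|13)=-1, (10|13)=+1; sign (−1)^0·-1^-2·+1^-2 = +1.
(a,b)_29: α=-4, u≡20; β=-6, v≡8 (mod 29); (20|29)=+1, (8|29)=-1; sign (−1)^0·+1^-6·-1^-4 = +1.
(a,b)_17: α=3, u≡13; β=3, v≡11 (mod 17); (13|17)=+1, (11|17)=-1; sign (−1)^0·+1^3·-1^3 = -1.
(a,b)_19: α=-3, u≡5; β=-5, v≡11 (mod 19); (5|19)=+1, (11|19)=+1; sign (−1)^1·+1^-5·+1^-3 = -1.
(a,b)_31: α=2, u≡8; β=3, v≡17 (mod 31); (8|31)=+1, (17|31)=-1; sign (−1)^0·+1^3·-1^2 = +1.
(a,b)_23: α=4, u≡11; β=6, v≡1 (mod 23); (11|23)=-1, (1|23)=+1; sign (−1)^0·-1^6·+1^4 = +1.
(a,b)_∞: sgn(9690)=+, sgn(-420546)=−, so +1.
(a,b)_7: α=10, u≡2; β=15, v≡3 (mod 7); (2|7)=+1, (3|7)=-1; sign (−1)^0·+1^15·-1^10 = +1.
(a,b)_5: α=9, u≡3; β=8, v≡4 (mod 5); (3|5)=-1, (4|5)=+1; sign (−1)^0·-1^8·+1^9 = +1.
(9690, -420546 / ℚ) ramifies at {2, 3, 17, 19}: a division algebra.

[2, 3, 17, 19]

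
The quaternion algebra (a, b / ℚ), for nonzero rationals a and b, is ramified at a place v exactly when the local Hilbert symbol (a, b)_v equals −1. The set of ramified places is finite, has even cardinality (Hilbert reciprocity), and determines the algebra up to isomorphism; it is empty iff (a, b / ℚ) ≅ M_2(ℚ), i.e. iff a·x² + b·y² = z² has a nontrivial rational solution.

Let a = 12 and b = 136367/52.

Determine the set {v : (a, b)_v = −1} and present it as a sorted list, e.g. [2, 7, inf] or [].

[2, 3]

(a, b) ≡ (3, 299) mod (ℚ^×)²; places V = {2, 3, 7, 11, 13, 23, ∞}.
(a,b)_7: α=0, u≡5; β=2, v≡6 (mod 7); (5|7)=-1, (6|7)=-1; sign (−1)^0·-1^2·-1^0 = +1.
(a,b)_11: α=0, u≡1; β=2, v≡2 (mod 11); (1|11)=+1, (2|11)=-1; sign (−1)^0·+1^2·-1^0 = +1.
(a,b)_3: α=1, u≡1; β=0, v≡2 (mod 3); (1|3)=+1, (2|3)=-1; sign (−1)^0·+1^0·-1^1 = -1.
(a,b)_∞: sgn(3)=+, sgn(299)=+, so +1.
(a,b)_13: α=0, u≡12; β=-1, v≡9 (mod 13); (12|13)=+1, (9|13)=+1; sign (−1)^0·+1^-1·+1^0 = +1.
(a,b)_23: α=0, u≡12; β=1, v≡3 (mod 23); (12|23)=+1, (3|23)=+1; sign (−1)^0·+1^1·+1^0 = +1.
(a,b)_2: α=2, β=-2; u≡3, v≡3 (mod 8); ε(u)ε(v)=1·1, αω(v)=2·1, βω(u)=-2·1; sum ≡ 1  ⇒  -1.
(3, 299 / ℚ) ramifies at {2, 3}: a division algebra.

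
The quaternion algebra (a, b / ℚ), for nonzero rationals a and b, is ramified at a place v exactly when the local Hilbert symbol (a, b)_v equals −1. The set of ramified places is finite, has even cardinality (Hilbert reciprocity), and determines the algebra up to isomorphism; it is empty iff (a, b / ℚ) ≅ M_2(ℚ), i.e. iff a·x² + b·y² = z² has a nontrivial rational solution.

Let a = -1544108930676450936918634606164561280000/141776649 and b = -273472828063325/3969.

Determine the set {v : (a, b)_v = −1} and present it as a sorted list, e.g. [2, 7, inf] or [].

(a, b) ≡ (-20162743, -4321493) mod (ℚ^×)²; places V = {2, 3, 5, 7, 11, 19, 23, 29, 31, 37, 43, ∞}.
(a,b)_2: α=10, β=0; u≡1, v≡3 (mod 8); ε(u)ε(v)=0·1, αω(v)=10·1, βω(u)=0·0; sum ≡ 0  ⇒  +1.
(a,b)_29: α=3, u≡19; β=1, v≡21 (mod 29); (19|29)=-1, (21|29)=-1; sign (−1)^0·-1^1·-1^3 = +1.
(a,b)_23: α=3, u≡13; β=1, v≡22 (mod 23); (13|23)=+1, (22|23)=-1; sign (−1)^1·+1^1·-1^3 = +1.
(a,b)_5: α=4, u≡3; β=2, v≡3 (mod 5); (3|5)=-1, (3|5)=-1; sign (−1)^0·-1^2·-1^4 = +1.
(a,b)_11: α=2, u≡1; β=1, v≡7 (mod 11); (1|11)=+1, (7|11)=-1; sign (−1)^0·+1^1·-1^2 = +1.
(a,b)_∞: sgn(-20162743)=−, sgn(-4321493)=−, so -1.
(a,b)_7: α=-4, u≡2; β=-2, v≡3 (mod 7); (2|7)=+1, (3|7)=-1; sign (−1)^0·+1^-2·-1^-4 = +1.
(a,b)_3: α=-10, u≡2; β=-4, v≡1 (mod 3); (2|3)=-1, (1|3)=+1; sign (−1)^0·-1^-4·+1^-10 = +1.
(a,b)_37: α=5, u≡30; β=2, v≡10 (mod 37); (30|37)=+1, (10|37)=+1; sign (−1)^0·+1^2·+1^5 = +1.
(a,b)_19: α=3, u≡8; β=1, v≡2 (mod 19); (8|19)=-1, (2|19)=-1; sign (−1)^1·-1^1·-1^3 = -1.
(a,b)_31: α=2, u≡21; β=1, v≡18 (mod 31); (21|31)=-1, (18|31)=+1; sign (−1)^0·-1^1·+1^2 = -1.
(a,b)_43: α=5, u≡9; β=2, v≡5 (mod 43); (9|43)=+1, (5|43)=-1; sign (−1)^0·+1^2·-1^5 = -1.
|Ram(-20162743, -4321493)| = 4, even; anisotropic at {19, 31, 43, ∞}.

[19, 31, 43, inf]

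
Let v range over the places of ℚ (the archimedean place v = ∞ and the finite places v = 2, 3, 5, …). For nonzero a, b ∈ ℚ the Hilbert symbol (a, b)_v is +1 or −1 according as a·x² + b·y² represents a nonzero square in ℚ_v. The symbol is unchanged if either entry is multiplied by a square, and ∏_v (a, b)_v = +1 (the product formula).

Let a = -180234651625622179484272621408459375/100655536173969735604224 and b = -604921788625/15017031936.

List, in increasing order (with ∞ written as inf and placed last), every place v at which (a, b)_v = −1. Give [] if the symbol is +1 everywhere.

[2, 3, 5, inf]

(a, b) ≡ (-6090, -11305) mod (ℚ^×)²; places V = {2, 3, 5, 7, 11, 17, 19, 23, 29, 31, 37, ∞}.
(a,b)_∞: sgn(-6090)=−, sgn(-11305)=−, so -1.
(a,b)_29: α=1, u≡9; β=0, v≡1 (mod 29); (9|29)=+1, (1|29)=+1; sign (−1)^0·+1^0·+1^1 = +1.
(a,b)_5: α=5, u≡2; β=3, v≡1 (mod 5); (2|5)=-1, (1|5)=+1; sign (−1)^0·-1^3·+1^5 = -1.
(a,b)_11: α=6, u≡9; β=2, v≡4 (mod 11); (9|11)=+1, (4|11)=+1; sign (−1)^0·+1^2·+1^6 = +1.
(a,b)_7: α=7, u≡6; β=3, v≡2 (mod 7); (6|7)=-1, (2|7)=+1; sign (−1)^1·-1^3·+1^7 = +1.
(a,b)_3: α=-11, u≡1; β=-4, v≡2 (mod 3); (1|3)=+1, (2|3)=-1; sign (−1)^0·+1^-4·-1^-11 = -1.
(a,b)_23: α=-6, u≡22; β=-2, v≡7 (mod 23); (22|23)=-1, (7|23)=-1; sign (−1)^0·-1^-2·-1^-6 = +1.
(a,b)_17: α=4, u≡13; β=1, v≡4 (mod 17); (13|17)=+1, (4|17)=+1; sign (−1)^0·+1^1·+1^4 = +1.
(a,b)_2: α=-11, β=-8; u≡3, v≡7 (mod 8); ε(u)ε(v)=1·1, αω(v)=-11·0, βω(u)=-8·1; sum ≡ 1  ⇒  -1.
(a,b)_31: α=2, u≡13; β=0, v≡10 (mod 31); (13|31)=-1, (10|31)=+1; sign (−1)^0·-1^0·+1^2 = +1.
(a,b)_37: α=-4, u≡24; β=-2, v≡14 (mod 37); (24|37)=-1, (14|37)=-1; sign (−1)^0·-1^-2·-1^-4 = +1.
(a,b)_19: α=8, u≡5; β=3, v≡18 (mod 19); (5|19)=+1, (18|19)=-1; sign (−1)^0·+1^3·-1^8 = +1.
Ram(-6090, -11305) = {2, 3, 5, ∞}; no ℚ_2-point on the conic.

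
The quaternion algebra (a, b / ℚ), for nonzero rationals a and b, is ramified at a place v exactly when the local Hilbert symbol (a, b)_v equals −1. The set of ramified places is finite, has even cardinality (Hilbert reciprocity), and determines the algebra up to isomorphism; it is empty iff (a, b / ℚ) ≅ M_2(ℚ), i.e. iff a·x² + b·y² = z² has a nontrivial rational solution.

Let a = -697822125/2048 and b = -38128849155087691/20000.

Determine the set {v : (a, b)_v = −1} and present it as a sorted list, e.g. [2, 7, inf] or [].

Mod squares: a ≡ -2730, b ≡ -182. Check v ∈ {∞, 2, 3, 5, 7, 11, 13}.
v=7: a=7^1·(≡2), b=7^3·(≡1) mod 7; (2|7)=+1, (1|7)=+1; (−1)^{1·3·3}·(+1)^3·(+1)^1 = -1.
v=5: a=5^3·(≡1), b=5^-4·(≡2) mod 5; (1|5)=+1, (2|5)=-1; (−1)^{3·-4·2}·(+1)^-4·(-1)^3 = -1.
v=13: a=13^3·(≡8), b=13^7·(≡3) mod 13; (8|13)=-1, (3|13)=+1; (−1)^{3·7·6}·(-1)^7·(+1)^3 = -1.
v=∞: -2730 < 0 and -182 < 0  ⇒  (a,b)_∞ = -1.
v=3: a=3^1·(≡2), b=3^0·(≡1) mod 3; (2|3)=-1, (1|3)=+1; (−1)^{1·0·1}·(-1)^0·(+1)^1 = +1.
v=2: v_2(a)=-11, v_2(b)=-5; units ≡ 3, 5 (mod 8); ε·ε+αω+βω = 1·0+-11·1+-5·1 ≡ 0  ⇒  (a,b)_2 = +1.
v=11: a=11^2·(≡5), b=11^6·(≡4) mod 11; (5|11)=+1, (4|11)=+1; (−1)^{2·6·5}·(+1)^6·(+1)^2 = +1.
Ram(-2730, -182) = {5, 7, 13, ∞}; no ℚ_5-point on the conic.

[5, 7, 13, inf]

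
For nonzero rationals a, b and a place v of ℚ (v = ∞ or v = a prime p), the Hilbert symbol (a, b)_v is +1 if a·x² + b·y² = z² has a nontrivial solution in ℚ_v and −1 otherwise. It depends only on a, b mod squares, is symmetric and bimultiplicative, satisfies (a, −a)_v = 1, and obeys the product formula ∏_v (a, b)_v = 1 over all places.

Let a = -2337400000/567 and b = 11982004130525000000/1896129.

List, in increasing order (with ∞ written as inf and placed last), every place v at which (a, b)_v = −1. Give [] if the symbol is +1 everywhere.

[29, 31]

Mod squares: a ≡ -409045, b ≡ 29. Check v ∈ {∞, 2, 3, 5, 7, 11, 13, 17, 29, 31}.
v=29: a=29^1·(≡3), b=29^3·(≡23) mod 29; (3|29)=-1, (23|29)=+1; (−1)^{1·3·14}·(-1)^3·(+1)^1 = -1.
v=31: a=31^1·(≡17), b=31^2·(≡22) mod 31; (17|31)=-1, (22|31)=-1; (−1)^{1·2·15}·(-1)^2·(-1)^1 = -1.
v=13: a=13^1·(≡11), b=13^2·(≡4) mod 13; (11|13)=-1, (4|13)=+1; (−1)^{1·2·6}·(-1)^2·(+1)^1 = +1.
v=5: a=5^5·(≡1), b=5^8·(≡1) mod 5; (1|5)=+1, (1|5)=+1; (−1)^{5·8·2}·(+1)^8·(+1)^5 = +1.
v=17: a=17^0·(≡1), b=17^-2·(≡10) mod 17; (1|17)=+1, (10|17)=-1; (−1)^{0·-2·8}·(+1)^-2·(-1)^0 = +1.
v=2: v_2(a)=6, v_2(b)=6; units ≡ 3, 5 (mod 8); ε·ε+αω+βω = 1·0+6·1+6·1 ≡ 0  ⇒  (a,b)_2 = +1.
v=3: a=3^-4·(≡2), b=3^-8·(≡2) mod 3; (2|3)=-1, (2|3)=-1; (−1)^{-4·-8·1}·(-1)^-8·(-1)^-4 = +1.
v=∞: -409045 < 0 and 29 > 0  ⇒  (a,b)_∞ = +1.
v=7: a=7^-1·(≡4), b=7^0·(≡4) mod 7; (4|7)=+1, (4|7)=+1; (−1)^{-1·0·3}·(+1)^0·(+1)^-1 = +1.
v=11: a=11^0·(≡9), b=11^2·(≡2) mod 11; (9|11)=+1, (2|11)=-1; (−1)^{0·2·5}·(+1)^2·(-1)^0 = +1.
Ram(-409045, 29) = {29, 31}; no ℚ_29-point on the conic.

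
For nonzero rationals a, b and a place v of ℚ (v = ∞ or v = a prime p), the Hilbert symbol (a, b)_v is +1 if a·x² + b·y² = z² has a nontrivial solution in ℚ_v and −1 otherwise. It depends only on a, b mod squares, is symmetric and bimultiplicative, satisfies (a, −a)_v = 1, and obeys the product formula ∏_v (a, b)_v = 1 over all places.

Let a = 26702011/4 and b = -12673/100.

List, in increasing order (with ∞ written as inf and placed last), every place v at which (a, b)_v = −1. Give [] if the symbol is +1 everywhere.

[2, 23, 29, 43]

Mod squares: a ≡ 544939, b ≡ -12673. Check v ∈ {∞, 2, 5, 7, 19, 23, 29, 43}.
v=7: a=7^2·(≡6), b=7^0·(≡2) mod 7; (6|7)=-1, (2|7)=+1; (−1)^{2·0·3}·(-1)^0·(+1)^2 = +1.
v=43: a=43^1·(≡25), b=43^0·(≡7) mod 43; (25|43)=+1, (7|43)=-1; (−1)^{1·0·21}·(+1)^0·(-1)^1 = -1.
v=29: a=29^1·(≡24), b=29^1·(≡11) mod 29; (24|29)=+1, (11|29)=-1; (−1)^{1·1·14}·(+1)^1·(-1)^1 = -1.
v=2: v_2(a)=-2, v_2(b)=-2; units ≡ 3, 7 (mod 8); ε·ε+αω+βω = 1·1+-2·0+-2·1 ≡ 1  ⇒  (a,b)_2 = -1.
v=19: a=19^1·(≡18), b=19^1·(≡11) mod 19; (18|19)=-1, (11|19)=+1; (−1)^{1·1·9}·(-1)^1·(+1)^1 = +1.
v=23: a=23^1·(≡8), b=23^1·(≡3) mod 23; (8|23)=+1, (3|23)=+1; (−1)^{1·1·11}·(+1)^1·(+1)^1 = -1.
v=∞: 544939 > 0 and -12673 < 0  ⇒  (a,b)_∞ = +1.
v=5: a=5^0·(≡4), b=5^-2·(≡3) mod 5; (4|5)=+1, (3|5)=-1; (−1)^{0·-2·2}·(+1)^-2·(-1)^0 = +1.
(544939, -12673 / ℚ) ramifies at {2, 23, 29, 43}: a division algebra.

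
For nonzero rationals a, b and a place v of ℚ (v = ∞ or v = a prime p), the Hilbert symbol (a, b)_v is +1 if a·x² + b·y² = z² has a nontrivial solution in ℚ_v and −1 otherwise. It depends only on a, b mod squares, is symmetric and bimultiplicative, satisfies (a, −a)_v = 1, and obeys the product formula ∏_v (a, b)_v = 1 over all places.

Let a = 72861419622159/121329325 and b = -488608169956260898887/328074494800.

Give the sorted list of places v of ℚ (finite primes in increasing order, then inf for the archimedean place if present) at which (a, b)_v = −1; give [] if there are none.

(a, b) ≡ (5187, -91) mod (ℚ^×)²; places V = {2, 3, 5, 7, 13, 17, 19, 47, ∞}.
(a,b)_13: α=-3, u≡12; β=-5, v≡7 (mod 13); (12|13)=+1, (7|13)=-1; sign (−1)^0·+1^-5·-1^-3 = -1.
(a,b)_47: α=-2, u≡2; β=-2, v≡3 (mod 47); (2|47)=+1, (3|47)=+1; sign (−1)^0·+1^-2·+1^-2 = +1.
(a,b)_∞: sgn(5187)=+, sgn(-91)=−, so +1.
(a,b)_3: α=7, u≡1; β=8, v≡2 (mod 3); (1|3)=+1, (2|3)=-1; sign (−1)^0·+1^8·-1^7 = -1.
(a,b)_7: α=5, u≡3; β=11, v≡2 (mod 7); (3|7)=-1, (2|7)=+1; sign (−1)^1·-1^11·+1^5 = +1.
(a,b)_19: α=3, u≡7; β=4, v≡6 (mod 19); (7|19)=+1, (6|19)=+1; sign (−1)^0·+1^4·+1^3 = +1.
(a,b)_5: α=-2, u≡3; β=-2, v≡4 (mod 5); (3|5)=-1, (4|5)=+1; sign (−1)^0·-1^-2·+1^-2 = +1.
(a,b)_17: α=2, u≡8; β=2, v≡10 (mod 17); (8|17)=+1, (10|17)=-1; sign (−1)^0·+1^2·-1^2 = +1.
(a,b)_2: α=0, β=-4; u≡3, v≡5 (mod 8); ε(u)ε(v)=1·0, αω(v)=0·1, βω(u)=-4·1; sum ≡ 0  ⇒  +1.
|Ram(5187, -91)| = 2, even; anisotropic at {3, 13}.

[3, 13]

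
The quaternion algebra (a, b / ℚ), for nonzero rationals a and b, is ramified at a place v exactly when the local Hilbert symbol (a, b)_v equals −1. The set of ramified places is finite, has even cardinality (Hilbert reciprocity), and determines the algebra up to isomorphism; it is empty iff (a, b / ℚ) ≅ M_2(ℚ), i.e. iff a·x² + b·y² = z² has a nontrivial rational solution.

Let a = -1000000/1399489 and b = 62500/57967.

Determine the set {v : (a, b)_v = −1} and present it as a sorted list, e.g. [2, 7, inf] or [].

(a, b) ≡ (-1, 7) mod (ℚ^×)²; places V = {2, 5, 7, 13, ∞}.
(a,b)_13: α=-4, u≡9; β=-2, v≡7 (mod 13); (9|13)=+1, (7|13)=-1; sign (−1)^0·+1^-2·-1^-4 = +1.
(a,b)_∞: sgn(-1)=−, sgn(7)=+, so +1.
(a,b)_7: α=-2, u≡6; β=-3, v≡4 (mod 7); (6|7)=-1, (4|7)=+1; sign (−1)^0·-1^-3·+1^-2 = -1.
(a,b)_2: α=6, β=2; u≡7, v≡7 (mod 8); ε(u)ε(v)=1·1, αω(v)=6·0, βω(u)=2·0; sum ≡ 1  ⇒  -1.
(a,b)_5: α=6, u≡4; β=6, v≡2 (mod 5); (4|5)=+1, (2|5)=-1; sign (−1)^0·+1^6·-1^6 = +1.
|Ram(-1, 7)| = 2, even; anisotropic at {2, 7}.

[2, 7]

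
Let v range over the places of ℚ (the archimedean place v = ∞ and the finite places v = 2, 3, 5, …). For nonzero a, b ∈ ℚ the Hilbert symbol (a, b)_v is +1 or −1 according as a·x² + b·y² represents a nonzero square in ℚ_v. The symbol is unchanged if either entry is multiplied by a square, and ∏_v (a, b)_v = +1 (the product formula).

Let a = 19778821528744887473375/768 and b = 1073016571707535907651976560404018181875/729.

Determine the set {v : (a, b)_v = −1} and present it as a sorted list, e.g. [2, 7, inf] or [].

(a, b) ≡ (229245, 14535931) mod (ℚ^×)²; places V = {2, 3, 5, 7, 13, 17, 19, 23, 29, 31, 37, ∞}.
(a,b)_17: α=1, u≡9; β=4, v≡13 (mod 17); (9|17)=+1, (13|17)=+1; sign (−1)^0·+1^4·+1^1 = +1.
(a,b)_3: α=-1, u≡2; β=-6, v≡1 (mod 3); (2|3)=-1, (1|3)=+1; sign (−1)^0·-1^-6·+1^-1 = +1.
(a,b)_∞: sgn(229245)=+, sgn(14535931)=+, so +1.
(a,b)_31: α=3, u≡29; β=5, v≡27 (mod 31); (29|31)=-1, (27|31)=-1; sign (−1)^1·-1^5·-1^3 = -1.
(a,b)_29: α=3, u≡11; β=5, v≡10 (mod 29); (11|29)=-1, (10|29)=-1; sign (−1)^0·-1^5·-1^3 = +1.
(a,b)_13: α=0, u≡4; β=2, v≡6 (mod 13); (4|13)=+1, (6|13)=-1; sign (−1)^0·+1^2·-1^0 = +1.
(a,b)_7: α=2, u≡2; β=2, v≡2 (mod 7); (2|7)=+1, (2|7)=+1; sign (−1)^0·+1^2·+1^2 = +1.
(a,b)_5: α=3, u≡4; β=4, v≡4 (mod 5); (4|5)=+1, (4|5)=+1; sign (−1)^0·+1^4·+1^3 = +1.
(a,b)_37: α=2, u≡34; β=3, v≡3 (mod 37); (34|37)=+1, (3|37)=+1; sign (−1)^0·+1^3·+1^2 = +1.
(a,b)_2: α=-8, β=0; u≡5, v≡3 (mod 8); ε(u)ε(v)=0·1, αω(v)=-8·1, βω(u)=0·1; sum ≡ 0  ⇒  +1.
(a,b)_23: α=2, u≡8; β=3, v≡9 (mod 23); (8|23)=+1, (9|23)=+1; sign (−1)^0·+1^3·+1^2 = +1.
(a,b)_19: α=2, u≡13; β=3, v≡14 (mod 19); (13|19)=-1, (14|19)=-1; sign (−1)^0·-1^3·-1^2 = -1.
|Ram(229245, 14535931)| = 2, even; anisotropic at {19, 31}.

[19, 31]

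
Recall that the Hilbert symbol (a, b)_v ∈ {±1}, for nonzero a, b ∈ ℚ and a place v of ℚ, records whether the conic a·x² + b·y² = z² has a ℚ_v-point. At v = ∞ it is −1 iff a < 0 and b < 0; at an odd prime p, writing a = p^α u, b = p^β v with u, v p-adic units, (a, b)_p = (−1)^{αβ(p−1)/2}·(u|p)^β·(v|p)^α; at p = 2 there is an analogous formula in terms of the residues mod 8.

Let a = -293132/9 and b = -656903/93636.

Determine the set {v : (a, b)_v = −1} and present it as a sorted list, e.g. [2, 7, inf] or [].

(a, b) ≡ (-203, -23) mod (ℚ^×)²; places V = {2, 3, 7, 13, 17, 19, 23, 29, ∞}.
(a,b)_13: α=0, u≡2; β=4, v≡12 (mod 13); (2|13)=-1, (12|13)=+1; sign (−1)^0·-1^4·+1^0 = +1.
(a,b)_17: α=0, u≡15; β=-2, v≡11 (mod 17); (15|17)=+1, (11|17)=-1; sign (−1)^0·+1^-2·-1^0 = +1.
(a,b)_23: α=0, u≡8; β=1, v≡17 (mod 23); (8|23)=+1, (17|23)=-1; sign (−1)^0·+1^1·-1^0 = +1.
(a,b)_7: α=1, u≡6; β=0, v≡3 (mod 7); (6|7)=-1, (3|7)=-1; sign (−1)^0·-1^0·-1^1 = -1.
(a,b)_29: α=1, u≡24; β=0, v≡28 (mod 29); (24|29)=+1, (28|29)=+1; sign (−1)^0·+1^0·+1^1 = +1.
(a,b)_19: α=2, u≡9; β=0, v≡15 (mod 19); (9|19)=+1, (15|19)=-1; sign (−1)^0·+1^0·-1^2 = +1.
(a,b)_2: α=2, β=-2; u≡5, v≡1 (mod 8); ε(u)ε(v)=0·0, αω(v)=2·0, βω(u)=-2·1; sum ≡ 0  ⇒  +1.
(a,b)_3: α=-2, u≡1; β=-4, v≡1 (mod 3); (1|3)=+1, (1|3)=+1; sign (−1)^0·+1^-4·+1^-2 = +1.
(a,b)_∞: sgn(-203)=−, sgn(-23)=−, so -1.
|Ram(-203, -23)| = 2, even; anisotropic at {7, ∞}.

[7, inf]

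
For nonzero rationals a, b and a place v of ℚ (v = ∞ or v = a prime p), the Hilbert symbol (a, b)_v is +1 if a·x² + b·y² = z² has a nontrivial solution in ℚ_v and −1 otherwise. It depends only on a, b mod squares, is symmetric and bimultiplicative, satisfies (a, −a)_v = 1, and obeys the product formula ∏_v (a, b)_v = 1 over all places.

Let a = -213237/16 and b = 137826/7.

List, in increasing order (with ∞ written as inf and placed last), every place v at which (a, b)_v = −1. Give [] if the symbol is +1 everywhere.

[13, 29, 31, 43]

Mod squares: a ≡ -23693, b ≡ 107198. Check v ∈ {∞, 2, 3, 7, 13, 19, 29, 31, 43}.
v=13: a=13^0·(≡5), b=13^1·(≡1) mod 13; (5|13)=-1, (1|13)=+1; (−1)^{0·1·6}·(-1)^1·(+1)^0 = -1.
v=43: a=43^1·(≡26), b=43^0·(≡20) mod 43; (26|43)=-1, (20|43)=-1; (−1)^{1·0·21}·(-1)^0·(-1)^1 = -1.
v=∞: -23693 < 0 and 107198 > 0  ⇒  (a,b)_∞ = +1.
v=31: a=31^0·(≡24), b=31^1·(≡24) mod 31; (24|31)=-1, (24|31)=-1; (−1)^{0·1·15}·(-1)^1·(-1)^0 = -1.
v=3: a=3^2·(≡1), b=3^2·(≡2) mod 3; (1|3)=+1, (2|3)=-1; (−1)^{2·2·1}·(+1)^2·(-1)^2 = +1.
v=2: v_2(a)=-4, v_2(b)=1; units ≡ 3, 7 (mod 8); ε·ε+αω+βω = 1·1+-4·0+1·1 ≡ 0  ⇒  (a,b)_2 = +1.
v=19: a=19^1·(≡17), b=19^1·(≡13) mod 19; (17|19)=+1, (13|19)=-1; (−1)^{1·1·9}·(+1)^1·(-1)^1 = +1.
v=7: a=7^0·(≡2), b=7^-1·(≡3) mod 7; (2|7)=+1, (3|7)=-1; (−1)^{0·-1·3}·(+1)^-1·(-1)^0 = +1.
v=29: a=29^1·(≡28), b=29^0·(≡15) mod 29; (28|29)=+1, (15|29)=-1; (−1)^{1·0·14}·(+1)^0·(-1)^1 = -1.
(-23693, 107198 / ℚ) ramifies at {13, 29, 31, 43}: a division algebra.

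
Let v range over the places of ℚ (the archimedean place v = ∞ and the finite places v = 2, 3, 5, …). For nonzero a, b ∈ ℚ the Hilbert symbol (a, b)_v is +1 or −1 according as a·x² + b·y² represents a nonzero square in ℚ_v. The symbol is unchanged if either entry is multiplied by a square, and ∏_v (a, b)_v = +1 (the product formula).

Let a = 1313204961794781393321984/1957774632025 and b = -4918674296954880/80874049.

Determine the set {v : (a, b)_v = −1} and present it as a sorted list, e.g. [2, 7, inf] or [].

[3, 7, 11, 13]

(a, b) ≡ (6006, -70) mod (ℚ^×)²; places V = {2, 3, 5, 7, 11, 13, 17, 23, ∞}.
(a,b)_13: α=1, u≡8; β=0, v≡5 (mod 13); (8|13)=-1, (5|13)=-1; sign (−1)^0·-1^0·-1^1 = -1.
(a,b)_3: α=15, u≡1; β=10, v≡2 (mod 3); (1|3)=+1, (2|3)=-1; sign (−1)^0·+1^10·-1^15 = -1.
(a,b)_2: α=17, β=13; u≡3, v≡5 (mod 8); ε(u)ε(v)=1·0, αω(v)=17·1, βω(u)=13·1; sum ≡ 0  ⇒  +1.
(a,b)_11: α=3, u≡8; β=2, v≡6 (mod 11); (8|11)=-1, (6|11)=-1; sign (−1)^0·-1^2·-1^3 = -1.
(a,b)_5: α=-2, u≡4; β=1, v≡1 (mod 5); (4|5)=+1, (1|5)=+1; sign (−1)^0·+1^1·+1^-2 = +1.
(a,b)_23: α=-8, u≡1; β=-4, v≡22 (mod 23); (1|23)=+1, (22|23)=-1; sign (−1)^0·+1^-4·-1^-8 = +1.
(a,b)_∞: sgn(6006)=+, sgn(-70)=−, so +1.
(a,b)_7: α=9, u≡2; β=5, v≡1 (mod 7); (2|7)=+1, (1|7)=+1; sign (−1)^1·+1^5·+1^9 = -1.
(a,b)_17: α=0, u≡11; β=-2, v≡15 (mod 17); (11|17)=-1, (15|17)=+1; sign (−1)^0·-1^-2·+1^0 = +1.
Ram(6006, -70) = {3, 7, 11, 13}; no ℚ_3-point on the conic.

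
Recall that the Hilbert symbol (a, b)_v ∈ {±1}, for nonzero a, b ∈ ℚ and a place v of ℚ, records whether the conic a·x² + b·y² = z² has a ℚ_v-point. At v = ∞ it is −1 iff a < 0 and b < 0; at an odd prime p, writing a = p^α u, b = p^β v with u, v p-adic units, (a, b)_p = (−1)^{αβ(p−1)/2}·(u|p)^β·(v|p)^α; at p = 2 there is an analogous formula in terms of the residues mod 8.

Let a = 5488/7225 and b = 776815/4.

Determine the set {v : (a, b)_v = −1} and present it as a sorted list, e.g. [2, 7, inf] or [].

[2, 5, 13, 17]

Mod squares: a ≡ 7, b ≡ 776815. Check v ∈ {∞, 2, 5, 7, 13, 17, 19, 37}.
v=∞: 7 > 0 and 776815 > 0  ⇒  (a,b)_∞ = +1.
v=2: v_2(a)=4, v_2(b)=-2; units ≡ 7, 7 (mod 8); ε·ε+αω+βω = 1·1+4·0+-2·0 ≡ 1  ⇒  (a,b)_2 = -1.
v=7: a=7^3·(≡2), b=7^0·(≡1) mod 7; (2|7)=+1, (1|7)=+1; (−1)^{3·0·3}·(+1)^0·(+1)^3 = +1.
v=19: a=19^0·(≡7), b=19^1·(≡4) mod 19; (7|19)=+1, (4|19)=+1; (−1)^{0·1·9}·(+1)^1·(+1)^0 = +1.
v=5: a=5^-2·(≡2), b=5^1·(≡2) mod 5; (2|5)=-1, (2|5)=-1; (−1)^{-2·1·2}·(-1)^1·(-1)^-2 = -1.
v=37: a=37^0·(≡16), b=37^1·(≡4) mod 37; (16|37)=+1, (4|37)=+1; (−1)^{0·1·18}·(+1)^1·(+1)^0 = +1.
v=17: a=17^-2·(≡6), b=17^1·(≡4) mod 17; (6|17)=-1, (4|17)=+1; (−1)^{-2·1·8}·(-1)^1·(+1)^-2 = -1.
v=13: a=13^0·(≡8), b=13^1·(≡5) mod 13; (8|13)=-1, (5|13)=-1; (−1)^{0·1·6}·(-1)^1·(-1)^0 = -1.
(7, 776815 / ℚ) ramifies at {2, 5, 13, 17}: a division algebra.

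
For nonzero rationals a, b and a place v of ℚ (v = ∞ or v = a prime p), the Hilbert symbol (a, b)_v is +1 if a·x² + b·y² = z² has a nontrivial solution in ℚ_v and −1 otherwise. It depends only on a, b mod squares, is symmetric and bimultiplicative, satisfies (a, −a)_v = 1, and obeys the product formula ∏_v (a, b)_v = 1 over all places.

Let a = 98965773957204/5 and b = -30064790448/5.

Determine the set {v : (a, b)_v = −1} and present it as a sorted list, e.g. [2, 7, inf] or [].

Mod squares: a ≡ 713545, b ≡ -59015. Check v ∈ {∞, 2, 3, 5, 7, 11, 19, 29, 37}.
v=∞: 713545 > 0 and -59015 < 0  ⇒  (a,b)_∞ = +1.
v=19: a=19^3·(≡5), b=19^2·(≡2) mod 19; (5|19)=+1, (2|19)=-1; (−1)^{3·2·9}·(+1)^2·(-1)^3 = -1.
v=37: a=37^1·(≡32), b=37^1·(≡33) mod 37; (32|37)=-1, (33|37)=+1; (−1)^{1·1·18}·(-1)^1·(+1)^1 = -1.
v=7: a=7^3·(≡4), b=7^2·(≡1) mod 7; (4|7)=+1, (1|7)=+1; (−1)^{3·2·3}·(+1)^2·(+1)^3 = +1.
v=5: a=5^-1·(≡4), b=5^-1·(≡2) mod 5; (4|5)=+1, (2|5)=-1; (−1)^{-1·-1·2}·(+1)^-1·(-1)^-1 = -1.
v=29: a=29^1·(≡16), b=29^1·(≡23) mod 29; (16|29)=+1, (23|29)=+1; (−1)^{1·1·14}·(+1)^1·(+1)^1 = +1.
v=3: a=3^4·(≡1), b=3^2·(≡1) mod 3; (1|3)=+1, (1|3)=+1; (−1)^{4·2·1}·(+1)^2·(+1)^4 = +1.
v=2: v_2(a)=2, v_2(b)=4; units ≡ 1, 1 (mod 8); ε·ε+αω+βω = 0·0+2·0+4·0 ≡ 0  ⇒  (a,b)_2 = +1.
v=11: a=11^2·(≡6), b=11^1·(≡1) mod 11; (6|11)=-1, (1|11)=+1; (−1)^{2·1·5}·(-1)^1·(+1)^2 = -1.
(713545, -59015 / ℚ) ramifies at {5, 11, 19, 37}: a division algebra.

[5, 11, 19, 37]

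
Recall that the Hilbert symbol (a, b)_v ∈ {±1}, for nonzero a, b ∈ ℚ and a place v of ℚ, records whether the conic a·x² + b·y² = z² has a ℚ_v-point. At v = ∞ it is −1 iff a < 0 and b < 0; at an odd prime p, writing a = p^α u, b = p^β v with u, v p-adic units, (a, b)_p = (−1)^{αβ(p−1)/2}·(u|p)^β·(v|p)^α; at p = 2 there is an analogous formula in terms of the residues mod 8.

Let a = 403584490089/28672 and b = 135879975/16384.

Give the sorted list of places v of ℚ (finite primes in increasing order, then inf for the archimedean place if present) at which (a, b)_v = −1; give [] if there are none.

[2, 23]

Mod squares: a ≡ 7, b ≡ 4991. Check v ∈ {∞, 2, 3, 5, 7, 11, 23, 31}.
v=7: a=7^-1·(≡4), b=7^1·(≡3) mod 7; (4|7)=+1, (3|7)=-1; (−1)^{-1·1·3}·(+1)^1·(-1)^-1 = +1.
v=11: a=11^2·(≡7), b=11^2·(≡8) mod 11; (7|11)=-1, (8|11)=-1; (−1)^{2·2·5}·(-1)^2·(-1)^2 = +1.
v=31: a=31^2·(≡9), b=31^1·(≡22) mod 31; (9|31)=+1, (22|31)=-1; (−1)^{2·1·15}·(+1)^1·(-1)^2 = +1.
v=∞: 7 > 0 and 4991 > 0  ⇒  (a,b)_∞ = +1.
v=2: v_2(a)=-12, v_2(b)=-14; units ≡ 7, 7 (mod 8); ε·ε+αω+βω = 1·1+-12·0+-14·0 ≡ 1  ⇒  (a,b)_2 = -1.
v=3: a=3^8·(≡1), b=3^2·(≡2) mod 3; (1|3)=+1, (2|3)=-1; (−1)^{8·2·1}·(+1)^2·(-1)^8 = +1.
v=23: a=23^2·(≡20), b=23^1·(≡20) mod 23; (20|23)=-1, (20|23)=-1; (−1)^{2·1·11}·(-1)^1·(-1)^2 = -1.
v=5: a=5^0·(≡2), b=5^2·(≡1) mod 5; (2|5)=-1, (1|5)=+1; (−1)^{0·2·2}·(-1)^2·(+1)^0 = +1.
|Ram(7, 4991)| = 2, even; anisotropic at {2, 23}.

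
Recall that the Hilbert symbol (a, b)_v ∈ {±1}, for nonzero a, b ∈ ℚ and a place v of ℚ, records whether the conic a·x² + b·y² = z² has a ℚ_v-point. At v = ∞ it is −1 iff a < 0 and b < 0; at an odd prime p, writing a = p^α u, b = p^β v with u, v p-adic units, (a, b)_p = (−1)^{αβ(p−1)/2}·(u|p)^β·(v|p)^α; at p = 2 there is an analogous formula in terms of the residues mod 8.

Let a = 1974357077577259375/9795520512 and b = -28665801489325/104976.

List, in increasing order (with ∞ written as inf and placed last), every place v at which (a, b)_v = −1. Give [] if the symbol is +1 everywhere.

Mod squares: a ≡ 71630, b ≡ -13. Check v ∈ {∞, 2, 3, 5, 7, 11, 13, 19, 29}.
v=2: v_2(a)=-11, v_2(b)=-4; units ≡ 7, 3 (mod 8); ε·ε+αω+βω = 1·1+-11·1+-4·0 ≡ 0  ⇒  (a,b)_2 = +1.
v=19: a=19^3·(≡18), b=19^2·(≡4) mod 19; (18|19)=-1, (4|19)=+1; (−1)^{3·2·9}·(-1)^2·(+1)^3 = +1.
v=7: a=7^4·(≡6), b=7^4·(≡1) mod 7; (6|7)=-1, (1|7)=+1; (−1)^{4·4·3}·(-1)^4·(+1)^4 = +1.
v=11: a=11^2·(≡9), b=11^2·(≡5) mod 11; (9|11)=+1, (5|11)=+1; (−1)^{2·2·5}·(+1)^2·(+1)^2 = +1.
v=13: a=13^1·(≡8), b=13^1·(≡3) mod 13; (8|13)=-1, (3|13)=+1; (−1)^{1·1·6}·(-1)^1·(+1)^1 = -1.
v=29: a=29^3·(≡16), b=29^2·(≡24) mod 29; (16|29)=+1, (24|29)=+1; (−1)^{3·2·14}·(+1)^2·(+1)^3 = +1.
v=∞: 71630 > 0 and -13 < 0  ⇒  (a,b)_∞ = +1.
v=3: a=3^-14·(≡2), b=3^-8·(≡2) mod 3; (2|3)=-1, (2|3)=-1; (−1)^{-14·-8·1}·(-1)^-8·(-1)^-14 = +1.
v=5: a=5^5·(≡4), b=5^2·(≡2) mod 5; (4|5)=+1, (2|5)=-1; (−1)^{5·2·2}·(+1)^2·(-1)^5 = -1.
Ram(71630, -13) = {5, 13}; no ℚ_5-point on the conic.

[5, 13]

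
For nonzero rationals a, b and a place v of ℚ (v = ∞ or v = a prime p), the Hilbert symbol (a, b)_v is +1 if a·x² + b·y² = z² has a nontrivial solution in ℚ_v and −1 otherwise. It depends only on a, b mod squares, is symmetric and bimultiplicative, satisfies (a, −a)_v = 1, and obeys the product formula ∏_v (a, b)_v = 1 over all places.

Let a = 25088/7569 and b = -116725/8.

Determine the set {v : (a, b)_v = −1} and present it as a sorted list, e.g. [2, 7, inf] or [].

Mod squares: a ≡ 2, b ≡ -9338. Check v ∈ {∞, 2, 3, 5, 7, 23, 29}.
v=23: a=23^0·(≡9), b=23^1·(≡1) mod 23; (9|23)=+1, (1|23)=+1; (−1)^{0·1·11}·(+1)^1·(+1)^0 = +1.
v=2: v_2(a)=9, v_2(b)=-3; units ≡ 1, 3 (mod 8); ε·ε+αω+βω = 0·1+9·1+-3·0 ≡ 1  ⇒  (a,b)_2 = -1.
v=3: a=3^-2·(≡2), b=3^0·(≡1) mod 3; (2|3)=-1, (1|3)=+1; (−1)^{-2·0·1}·(-1)^0·(+1)^-2 = +1.
v=5: a=5^0·(≡2), b=5^2·(≡2) mod 5; (2|5)=-1, (2|5)=-1; (−1)^{0·2·2}·(-1)^2·(-1)^0 = +1.
v=7: a=7^2·(≡4), b=7^1·(≡6) mod 7; (4|7)=+1, (6|7)=-1; (−1)^{2·1·3}·(+1)^1·(-1)^2 = +1.
v=∞: 2 > 0 and -9338 < 0  ⇒  (a,b)_∞ = +1.
v=29: a=29^-2·(≡10), b=29^1·(≡8) mod 29; (10|29)=-1, (8|29)=-1; (−1)^{-2·1·14}·(-1)^1·(-1)^-2 = -1.
|Ram(2, -9338)| = 2, even; anisotropic at {2, 29}.

[2, 29]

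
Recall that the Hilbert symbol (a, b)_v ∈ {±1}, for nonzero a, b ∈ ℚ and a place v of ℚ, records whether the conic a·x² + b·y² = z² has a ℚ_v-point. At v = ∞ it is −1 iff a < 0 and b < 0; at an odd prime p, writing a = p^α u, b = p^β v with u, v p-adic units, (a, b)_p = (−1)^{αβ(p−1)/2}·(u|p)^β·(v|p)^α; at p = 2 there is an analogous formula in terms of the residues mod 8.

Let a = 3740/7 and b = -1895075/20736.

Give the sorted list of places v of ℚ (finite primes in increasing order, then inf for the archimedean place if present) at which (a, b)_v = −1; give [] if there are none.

(a, b) ≡ (6545, -1547) mod (ℚ^×)²; places V = {2, 3, 5, 7, 11, 13, 17, ∞}.
(a,b)_5: α=1, u≡4; β=2, v≡2 (mod 5); (4|5)=+1, (2|5)=-1; sign (−1)^0·+1^2·-1^1 = -1.
(a,b)_11: α=1, u≡3; β=0, v≡5 (mod 11); (3|11)=+1, (5|11)=+1; sign (−1)^0·+1^0·+1^1 = +1.
(a,b)_2: α=2, β=-8; u≡1, v≡5 (mod 8); ε(u)ε(v)=0·0, αω(v)=2·1, βω(u)=-8·0; sum ≡ 0  ⇒  +1.
(a,b)_13: α=0, u≡5; β=1, v≡7 (mod 13); (5|13)=-1, (7|13)=-1; sign (−1)^0·-1^1·-1^0 = -1.
(a,b)_3: α=0, u≡2; β=-4, v≡1 (mod 3); (2|3)=-1, (1|3)=+1; sign (−1)^0·-1^-4·+1^0 = +1.
(a,b)_7: α=-1, u≡2; β=3, v≡6 (mod 7); (2|7)=+1, (6|7)=-1; sign (−1)^1·+1^3·-1^-1 = +1.
(a,b)_17: α=1, u≡12; β=1, v≡10 (mod 17); (12|17)=-1, (10|17)=-1; sign (−1)^0·-1^1·-1^1 = +1.
(a,b)_∞: sgn(6545)=+, sgn(-1547)=−, so +1.
Ram(6545, -1547) = {5, 13}; no ℚ_5-point on the conic.

[5, 13]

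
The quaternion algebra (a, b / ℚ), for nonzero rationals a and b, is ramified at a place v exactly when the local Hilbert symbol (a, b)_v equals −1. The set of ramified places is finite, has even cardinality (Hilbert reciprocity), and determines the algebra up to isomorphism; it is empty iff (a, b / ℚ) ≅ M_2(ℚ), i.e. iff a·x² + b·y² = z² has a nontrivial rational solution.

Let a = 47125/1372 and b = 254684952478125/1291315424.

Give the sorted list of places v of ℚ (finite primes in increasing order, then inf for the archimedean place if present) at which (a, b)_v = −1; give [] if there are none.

Mod squares: a ≡ 13195, b ≡ 26390. Check v ∈ {∞, 2, 3, 5, 7, 13, 29}.
v=2: v_2(a)=-2, v_2(b)=-5; units ≡ 3, 3 (mod 8); ε·ε+αω+βω = 1·1+-2·1+-5·1 ≡ 0  ⇒  (a,b)_2 = +1.
v=7: a=7^-3·(≡2), b=7^-9·(≡2) mod 7; (2|7)=+1, (2|7)=+1; (−1)^{-3·-9·3}·(+1)^-9·(+1)^-3 = -1.
v=3: a=3^0·(≡1), b=3^2·(≡2) mod 3; (1|3)=+1, (2|3)=-1; (−1)^{0·2·1}·(+1)^2·(-1)^0 = +1.
v=13: a=13^1·(≡9), b=13^5·(≡5) mod 13; (9|13)=+1, (5|13)=-1; (−1)^{1·5·6}·(+1)^5·(-1)^1 = -1.
v=∞: 13195 > 0 and 26390 > 0  ⇒  (a,b)_∞ = +1.
v=29: a=29^1·(≡13), b=29^3·(≡14) mod 29; (13|29)=+1, (14|29)=-1; (−1)^{1·3·14}·(+1)^3·(-1)^1 = -1.
v=5: a=5^3·(≡1), b=5^5·(≡2) mod 5; (1|5)=+1, (2|5)=-1; (−1)^{3·5·2}·(+1)^5·(-1)^3 = -1.
Ram(13195, 26390) = {5, 7, 13, 29}; no ℚ_5-point on the conic.

[5, 7, 13, 29]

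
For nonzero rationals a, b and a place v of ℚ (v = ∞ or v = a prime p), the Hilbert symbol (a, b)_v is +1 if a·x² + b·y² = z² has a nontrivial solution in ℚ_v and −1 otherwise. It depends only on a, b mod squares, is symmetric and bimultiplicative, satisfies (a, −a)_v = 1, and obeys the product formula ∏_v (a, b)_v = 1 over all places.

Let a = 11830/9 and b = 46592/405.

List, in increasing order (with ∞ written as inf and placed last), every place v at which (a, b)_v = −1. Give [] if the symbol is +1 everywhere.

[5, 13]

(a, b) ≡ (70, 910) mod (ℚ^×)²; places V = {2, 3, 5, 7, 13, ∞}.
(a,b)_7: α=1, u≡5; β=1, v≡1 (mod 7); (5|7)=-1, (1|7)=+1; sign (−1)^1·-1^1·+1^1 = +1.
(a,b)_∞: sgn(70)=+, sgn(910)=+, so +1.
(a,b)_2: α=1, β=9; u≡3, v≡7 (mod 8); ε(u)ε(v)=1·1, αω(v)=1·0, βω(u)=9·1; sum ≡ 0  ⇒  +1.
(a,b)_3: α=-2, u≡1; β=-4, v≡1 (mod 3); (1|3)=+1, (1|3)=+1; sign (−1)^0·+1^-4·+1^-2 = +1.
(a,b)_5: α=1, u≡4; β=-1, v≡2 (mod 5); (4|5)=+1, (2|5)=-1; sign (−1)^0·+1^-1·-1^1 = -1.
(a,b)_13: α=2, u≡2; β=1, v≡11 (mod 13); (2|13)=-1, (11|13)=-1; sign (−1)^0·-1^1·-1^2 = -1.
|Ram(70, 910)| = 2, even; anisotropic at {5, 13}.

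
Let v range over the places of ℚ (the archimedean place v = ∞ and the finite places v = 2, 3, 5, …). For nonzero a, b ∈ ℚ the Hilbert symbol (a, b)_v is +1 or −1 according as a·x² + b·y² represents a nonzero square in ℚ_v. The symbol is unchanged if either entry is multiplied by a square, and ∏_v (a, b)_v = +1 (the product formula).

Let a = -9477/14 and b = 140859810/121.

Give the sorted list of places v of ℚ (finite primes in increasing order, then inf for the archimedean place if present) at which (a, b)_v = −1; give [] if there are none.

(a, b) ≡ (-182, 210) mod (ℚ^×)²; places V = {2, 3, 5, 7, 11, 13, ∞}.
(a,b)_3: α=6, u≡1; β=5, v≡1 (mod 3); (1|3)=+1, (1|3)=+1; sign (−1)^0·+1^5·+1^6 = +1.
(a,b)_13: α=1, u≡12; β=2, v≡2 (mod 13); (12|13)=+1, (2|13)=-1; sign (−1)^0·+1^2·-1^1 = -1.
(a,b)_5: α=0, u≡2; β=1, v≡2 (mod 5); (2|5)=-1, (2|5)=-1; sign (−1)^0·-1^1·-1^0 = -1.
(a,b)_7: α=-1, u≡4; β=3, v≡4 (mod 7); (4|7)=+1, (4|7)=+1; sign (−1)^1·+1^3·+1^-1 = -1.
(a,b)_∞: sgn(-182)=−, sgn(210)=+, so +1.
(a,b)_11: α=0, u≡9; β=-2, v≡3 (mod 11); (9|11)=+1, (3|11)=+1; sign (−1)^0·+1^-2·+1^0 = +1.
(a,b)_2: α=-1, β=1; u≡5, v≡1 (mod 8); ε(u)ε(v)=0·0, αω(v)=-1·0, βω(u)=1·1; sum ≡ 1  ⇒  -1.
Ram(-182, 210) = {2, 5, 7, 13}; no ℚ_2-point on the conic.

[2, 5, 7, 13]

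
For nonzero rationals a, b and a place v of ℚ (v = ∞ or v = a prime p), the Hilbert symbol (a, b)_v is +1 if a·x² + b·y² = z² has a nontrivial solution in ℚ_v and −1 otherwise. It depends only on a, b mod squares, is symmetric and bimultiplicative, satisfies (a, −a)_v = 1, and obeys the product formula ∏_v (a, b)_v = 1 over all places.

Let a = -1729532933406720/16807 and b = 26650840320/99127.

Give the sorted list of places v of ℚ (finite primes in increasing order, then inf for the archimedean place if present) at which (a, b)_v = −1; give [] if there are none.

[3, 7]

Mod squares: a ≡ -210, b ≡ 35. Check v ∈ {∞, 2, 3, 5, 7, 13, 17}.
v=5: a=5^1·(≡3), b=5^1·(≡2) mod 5; (3|5)=-1, (2|5)=-1; (−1)^{1·1·2}·(-1)^1·(-1)^1 = +1.
v=17: a=17^0·(≡11), b=17^-2·(≡8) mod 17; (11|17)=-1, (8|17)=+1; (−1)^{0·-2·8}·(-1)^-2·(+1)^0 = +1.
v=7: a=7^-5·(≡6), b=7^-3·(≡3) mod 7; (6|7)=-1, (3|7)=-1; (−1)^{-5·-3·3}·(-1)^-3·(-1)^-5 = -1.
v=13: a=13^6·(≡8), b=13^4·(≡3) mod 13; (8|13)=-1, (3|13)=+1; (−1)^{6·4·6}·(-1)^4·(+1)^6 = +1.
v=2: v_2(a)=15, v_2(b)=8; units ≡ 7, 3 (mod 8); ε·ε+αω+βω = 1·1+15·1+8·0 ≡ 0  ⇒  (a,b)_2 = +1.
v=3: a=3^7·(≡2), b=3^6·(≡2) mod 3; (2|3)=-1, (2|3)=-1; (−1)^{7·6·1}·(-1)^6·(-1)^7 = -1.
v=∞: -210 < 0 and 35 > 0  ⇒  (a,b)_∞ = +1.
|Ram(-210, 35)| = 2, even; anisotropic at {3, 7}.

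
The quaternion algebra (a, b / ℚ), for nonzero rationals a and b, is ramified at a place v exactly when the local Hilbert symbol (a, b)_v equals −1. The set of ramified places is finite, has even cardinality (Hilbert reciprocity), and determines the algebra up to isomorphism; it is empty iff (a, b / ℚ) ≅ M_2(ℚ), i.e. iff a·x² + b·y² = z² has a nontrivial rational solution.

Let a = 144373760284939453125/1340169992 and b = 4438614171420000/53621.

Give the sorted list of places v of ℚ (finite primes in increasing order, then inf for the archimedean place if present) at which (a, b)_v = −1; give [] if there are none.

Mod squares: a ≡ 2090, b ≡ 618222. Check v ∈ {∞, 2, 3, 5, 7, 11, 13, 17, 19, 23, 29, 43}.
v=19: a=19^1·(≡15), b=19^1·(≡18) mod 19; (15|19)=-1, (18|19)=-1; (−1)^{1·1·9}·(-1)^1·(-1)^1 = -1.
v=23: a=23^2·(≡19), b=23^0·(≡11) mod 23; (19|23)=-1, (11|23)=-1; (−1)^{2·0·11}·(-1)^0·(-1)^2 = +1.
v=3: a=3^4·(≡2), b=3^7·(≡1) mod 3; (2|3)=-1, (1|3)=+1; (−1)^{4·7·1}·(-1)^7·(+1)^4 = -1.
v=29: a=29^0·(≡26), b=29^-1·(≡3) mod 29; (26|29)=-1, (3|29)=-1; (−1)^{0·-1·14}·(-1)^-1·(-1)^0 = -1.
v=11: a=11^1·(≡9), b=11^1·(≡9) mod 11; (9|11)=+1, (9|11)=+1; (−1)^{1·1·5}·(+1)^1·(+1)^1 = -1.
v=2: v_2(a)=-3, v_2(b)=5; units ≡ 5, 7 (mod 8); ε·ε+αω+βω = 0·1+-3·0+5·1 ≡ 1  ⇒  (a,b)_2 = -1.
v=17: a=17^2·(≡4), b=17^1·(≡5) mod 17; (4|17)=+1, (5|17)=-1; (−1)^{2·1·8}·(+1)^1·(-1)^2 = +1.
v=7: a=7^-2·(≡4), b=7^0·(≡5) mod 7; (4|7)=+1, (5|7)=-1; (−1)^{-2·0·3}·(+1)^0·(-1)^-2 = +1.
v=13: a=13^4·(≡3), b=13^4·(≡8) mod 13; (3|13)=+1, (8|13)=-1; (−1)^{4·4·6}·(+1)^4·(-1)^4 = +1.
v=5: a=5^9·(≡2), b=5^4·(≡2) mod 5; (2|5)=-1, (2|5)=-1; (−1)^{9·4·2}·(-1)^4·(-1)^9 = -1.
v=43: a=43^-4·(≡2), b=43^-2·(≡17) mod 43; (2|43)=-1, (17|43)=+1; (−1)^{-4·-2·21}·(-1)^-2·(+1)^-4 = +1.
v=∞: 2090 > 0 and 618222 > 0  ⇒  (a,b)_∞ = +1.
Ram(2090, 618222) = {2, 3, 5, 11, 19, 29}; no ℚ_2-point on the conic.

[2, 3, 5, 11, 19, 29]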